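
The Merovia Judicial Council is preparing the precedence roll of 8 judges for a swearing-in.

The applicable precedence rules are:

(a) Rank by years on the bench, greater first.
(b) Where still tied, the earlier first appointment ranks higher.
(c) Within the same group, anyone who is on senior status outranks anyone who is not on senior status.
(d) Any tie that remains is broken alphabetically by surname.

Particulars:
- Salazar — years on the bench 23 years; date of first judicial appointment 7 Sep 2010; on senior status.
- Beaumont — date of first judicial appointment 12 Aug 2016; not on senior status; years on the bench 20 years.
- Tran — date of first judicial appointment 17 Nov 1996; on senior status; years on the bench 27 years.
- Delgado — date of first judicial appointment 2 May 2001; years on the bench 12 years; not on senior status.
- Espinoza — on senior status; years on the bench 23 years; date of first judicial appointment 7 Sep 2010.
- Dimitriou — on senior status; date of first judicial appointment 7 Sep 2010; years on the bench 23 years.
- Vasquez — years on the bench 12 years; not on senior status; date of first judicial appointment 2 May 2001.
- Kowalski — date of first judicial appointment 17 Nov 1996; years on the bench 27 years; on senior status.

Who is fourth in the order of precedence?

By years on the bench (higher first): Kowalski and Tran (both 27 years); then Dimitriou, Espinoza and Salazar (each 23 years); then Beaumont (20 years); then Delgado and Vasquez (both 12 years).
Kowalski and Tran both have date of first judicial appointment 17 Nov 1996, so the next rule applies.
Kowalski and Tran are each on senior status, so the next rule applies.
Among Kowalski and Tran, alphabetically by surname: Kowalski before Tran.
Dimitriou, Espinoza and Salazar all have date of first judicial appointment 7 Sep 2010, so the next rule applies.
Dimitriou, Espinoza and Salazar are each on senior status, so the next rule applies.
Among Dimitriou, Espinoza and Salazar, alphabetically by surname: Dimitriou before Espinoza before Salazar.
Delgado and Vasquez both have date of first judicial appointment 2 May 2001, so the next rule applies.
Delgado and Vasquez are each not on senior status, so the next rule applies.
Among Delgado and Vasquez, alphabetically by surname: Delgado before Vasquez.
Order: Kowalski, Tran, Dimitriou, Espinoza, Salazar, Beaumont, Delgado, Vasquez.

Espinoza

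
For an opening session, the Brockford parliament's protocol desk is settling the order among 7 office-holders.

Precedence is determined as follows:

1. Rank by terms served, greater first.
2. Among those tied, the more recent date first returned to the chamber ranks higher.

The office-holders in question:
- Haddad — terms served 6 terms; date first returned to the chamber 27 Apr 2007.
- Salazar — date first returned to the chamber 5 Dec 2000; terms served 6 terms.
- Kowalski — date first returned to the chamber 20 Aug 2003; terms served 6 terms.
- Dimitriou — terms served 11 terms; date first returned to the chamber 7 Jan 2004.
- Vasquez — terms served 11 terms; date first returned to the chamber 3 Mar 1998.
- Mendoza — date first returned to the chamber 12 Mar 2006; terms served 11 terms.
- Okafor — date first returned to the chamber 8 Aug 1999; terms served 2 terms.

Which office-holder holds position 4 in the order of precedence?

By terms served (higher first): Mendoza, Dimitriou and Vasquez (each 11 terms); then Haddad, Kowalski and Salazar (each 6 terms); then Okafor (2 terms).
Among Mendoza, Dimitriou and Vasquez, by date first returned to the chamber (later first): Mendoza (12 Mar 2006) before Dimitriou (7 Jan 2004) before Vasquez (3 Mar 1998).
Among Haddad, Kowalski and Salazar, by date first returned to the chamber (later first): Haddad (27 Apr 2007) before Kowalski (20 Aug 2003) before Salazar (5 Dec 2000).
Order: Mendoza, Dimitriou, Vasquez, Haddad, Kowalski, Salazar, Okafor.

Haddad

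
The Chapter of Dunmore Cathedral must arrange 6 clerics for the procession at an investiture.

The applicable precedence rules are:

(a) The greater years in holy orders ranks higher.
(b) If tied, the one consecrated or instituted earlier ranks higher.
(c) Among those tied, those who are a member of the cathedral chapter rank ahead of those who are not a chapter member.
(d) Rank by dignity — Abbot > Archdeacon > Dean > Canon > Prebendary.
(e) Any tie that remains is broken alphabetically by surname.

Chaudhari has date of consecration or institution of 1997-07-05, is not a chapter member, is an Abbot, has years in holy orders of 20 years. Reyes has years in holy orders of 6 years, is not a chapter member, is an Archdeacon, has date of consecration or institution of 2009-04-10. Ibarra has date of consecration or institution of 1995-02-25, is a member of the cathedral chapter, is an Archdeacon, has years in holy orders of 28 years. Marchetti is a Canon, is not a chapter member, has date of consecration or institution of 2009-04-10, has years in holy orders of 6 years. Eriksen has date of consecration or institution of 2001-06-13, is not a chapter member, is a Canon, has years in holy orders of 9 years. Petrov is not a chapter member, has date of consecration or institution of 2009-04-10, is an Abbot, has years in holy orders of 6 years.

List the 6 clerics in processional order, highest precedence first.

Ibarra, Chaudhari, Eriksen, Petrov, Reyes, Marchetti

By years in holy orders (higher first): Ibarra (28 years); then Chaudhari (20 years); then Eriksen (9 years); then Petrov, Reyes and Marchetti (each 6 years).
Petrov, Reyes and Marchetti all have date of consecration or institution 2009-04-10, so the next rule applies.
Petrov, Reyes and Marchetti are each not a chapter member, so the next rule applies.
Among Petrov, Reyes and Marchetti, by dignity: Petrov (Abbot) before Reyes (Archdeacon) before Marchetti (Canon).
Full order: Ibarra, Chaudhari, Eriksen, Petrov, Reyes, Marchetti.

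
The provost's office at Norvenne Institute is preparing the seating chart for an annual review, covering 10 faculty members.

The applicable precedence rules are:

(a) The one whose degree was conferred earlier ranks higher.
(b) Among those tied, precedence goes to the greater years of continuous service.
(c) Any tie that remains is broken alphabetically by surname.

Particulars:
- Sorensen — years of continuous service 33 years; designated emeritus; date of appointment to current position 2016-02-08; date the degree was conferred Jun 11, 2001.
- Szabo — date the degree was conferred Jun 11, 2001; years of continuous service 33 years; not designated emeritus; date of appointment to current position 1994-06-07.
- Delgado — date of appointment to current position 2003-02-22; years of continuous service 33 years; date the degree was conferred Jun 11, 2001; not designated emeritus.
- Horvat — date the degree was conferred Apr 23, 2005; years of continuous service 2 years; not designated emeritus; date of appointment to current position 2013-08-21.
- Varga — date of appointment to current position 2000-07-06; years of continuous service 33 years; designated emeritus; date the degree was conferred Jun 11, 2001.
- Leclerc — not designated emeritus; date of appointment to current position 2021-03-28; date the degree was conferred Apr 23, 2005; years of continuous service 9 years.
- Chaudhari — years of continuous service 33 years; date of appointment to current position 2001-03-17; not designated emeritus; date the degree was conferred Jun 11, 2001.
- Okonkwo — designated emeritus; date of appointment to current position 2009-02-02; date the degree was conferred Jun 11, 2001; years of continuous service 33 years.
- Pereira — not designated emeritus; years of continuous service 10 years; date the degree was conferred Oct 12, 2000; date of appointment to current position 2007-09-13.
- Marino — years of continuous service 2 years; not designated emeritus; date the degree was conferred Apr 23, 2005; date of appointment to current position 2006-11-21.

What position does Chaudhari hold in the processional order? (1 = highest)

2

By date the degree was conferred (earlier first): Pereira (Oct 12, 2000); then Chaudhari, Delgado, Okonkwo, Sorensen, Szabo and Varga (each Jun 11, 2001); then Leclerc, Horvat and Marino (each Apr 23, 2005).
Chaudhari, Delgado, Okonkwo, Sorensen, Szabo and Varga all have years of continuous service 33 years, so the next rule applies.
Among Chaudhari, Delgado, Okonkwo, Sorensen, Szabo and Varga, alphabetically by surname: Chaudhari before Delgado before Okonkwo before Sorensen before Szabo before Varga.
Among Leclerc, Horvat and Marino, by years of continuous service (higher first): Leclerc (9 years) before Horvat and Marino (2 years).
Among Horvat and Marino, alphabetically by surname: Horvat before Marino.
Order: Pereira, Chaudhari, Delgado, Okonkwo, Sorensen, Szabo, Varga, Leclerc, Horvat, Marino. So position 2.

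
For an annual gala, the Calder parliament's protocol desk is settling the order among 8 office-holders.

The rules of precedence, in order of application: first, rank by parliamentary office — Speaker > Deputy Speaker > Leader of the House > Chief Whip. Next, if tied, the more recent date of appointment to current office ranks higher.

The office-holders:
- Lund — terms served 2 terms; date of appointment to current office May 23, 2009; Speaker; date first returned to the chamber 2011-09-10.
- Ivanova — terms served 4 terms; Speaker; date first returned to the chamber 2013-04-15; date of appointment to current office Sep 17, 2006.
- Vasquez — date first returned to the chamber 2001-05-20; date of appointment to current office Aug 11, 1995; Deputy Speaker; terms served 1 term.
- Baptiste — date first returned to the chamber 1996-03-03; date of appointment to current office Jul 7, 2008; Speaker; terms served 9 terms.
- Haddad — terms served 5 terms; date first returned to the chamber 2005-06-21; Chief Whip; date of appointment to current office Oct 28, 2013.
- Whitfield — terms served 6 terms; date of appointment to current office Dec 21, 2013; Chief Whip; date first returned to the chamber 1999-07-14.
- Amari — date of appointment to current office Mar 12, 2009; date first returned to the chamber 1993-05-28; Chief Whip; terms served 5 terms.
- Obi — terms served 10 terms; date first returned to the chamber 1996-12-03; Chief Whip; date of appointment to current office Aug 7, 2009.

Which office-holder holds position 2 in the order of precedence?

Baptiste

By parliamentary office: Lund, Baptiste and Ivanova (Speaker); then Vasquez (Deputy Speaker); then Whitfield, Haddad, Obi and Amari (Chief Whip).
Among Lund, Baptiste and Ivanova, by date of appointment to current office (later first): Lund (May 23, 2009) before Baptiste (Jul 7, 2008) before Ivanova (Sep 17, 2006).
Among Whitfield, Haddad, Obi and Amari, by date of appointment to current office (later first): Whitfield (Dec 21, 2013) before Haddad (Oct 28, 2013) before Obi (Aug 7, 2009) before Amari (Mar 12, 2009).
Order: Lund, Baptiste, Ivanova, Vasquez, Whitfield, Haddad, Obi, Amari.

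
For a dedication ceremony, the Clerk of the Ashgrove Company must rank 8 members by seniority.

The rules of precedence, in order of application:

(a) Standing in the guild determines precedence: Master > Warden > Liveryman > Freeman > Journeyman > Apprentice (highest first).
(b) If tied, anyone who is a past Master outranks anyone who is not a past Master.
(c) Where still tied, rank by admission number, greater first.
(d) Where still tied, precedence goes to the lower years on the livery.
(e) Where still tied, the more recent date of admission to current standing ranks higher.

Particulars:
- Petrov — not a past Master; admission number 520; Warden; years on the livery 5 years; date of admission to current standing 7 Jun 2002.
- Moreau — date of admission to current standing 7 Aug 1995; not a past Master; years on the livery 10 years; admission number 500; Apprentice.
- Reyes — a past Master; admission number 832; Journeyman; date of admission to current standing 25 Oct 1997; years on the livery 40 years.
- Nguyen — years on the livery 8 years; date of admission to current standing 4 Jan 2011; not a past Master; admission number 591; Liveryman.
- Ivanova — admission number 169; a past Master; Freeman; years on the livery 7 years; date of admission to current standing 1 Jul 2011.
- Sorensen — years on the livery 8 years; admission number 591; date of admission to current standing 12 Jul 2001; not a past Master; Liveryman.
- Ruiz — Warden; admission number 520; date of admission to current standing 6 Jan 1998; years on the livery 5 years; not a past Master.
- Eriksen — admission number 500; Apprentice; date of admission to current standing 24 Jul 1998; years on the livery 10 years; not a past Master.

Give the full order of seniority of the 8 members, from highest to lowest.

Petrov, Ruiz, Nguyen, Sorensen, Ivanova, Reyes, Eriksen, Moreau

By standing in the guild: Petrov and Ruiz (Warden); then Nguyen and Sorensen (Liveryman); then Ivanova (Freeman); then Reyes (Journeyman); then Eriksen and Moreau (Apprentice).
Petrov and Ruiz are each not a past Master, so the next rule applies.
Petrov and Ruiz both have admission number 520, so the next rule applies.
Petrov and Ruiz both have years on the livery 5 years, so the next rule applies.
Among Petrov and Ruiz, by date of admission to current standing (later first): Petrov (7 Jun 2002) before Ruiz (6 Jan 1998).
Nguyen and Sorensen are each not a past Master, so the next rule applies.
Nguyen and Sorensen both have admission number 591, so the next rule applies.
Nguyen and Sorensen both have years on the livery 8 years, so the next rule applies.
Among Nguyen and Sorensen, by date of admission to current standing (later first): Nguyen (4 Jan 2011) before Sorensen (12 Jul 2001).
Eriksen and Moreau are each not a past Master, so the next rule applies.
Eriksen and Moreau both have admission number 500, so the next rule applies.
Eriksen and Moreau both have years on the livery 10 years, so the next rule applies.
Among Eriksen and Moreau, by date of admission to current standing (later first): Eriksen (24 Jul 1998) before Moreau (7 Aug 1995).
Full order: Petrov, Ruiz, Nguyen, Sorensen, Ivanova, Reyes, Eriksen, Moreau.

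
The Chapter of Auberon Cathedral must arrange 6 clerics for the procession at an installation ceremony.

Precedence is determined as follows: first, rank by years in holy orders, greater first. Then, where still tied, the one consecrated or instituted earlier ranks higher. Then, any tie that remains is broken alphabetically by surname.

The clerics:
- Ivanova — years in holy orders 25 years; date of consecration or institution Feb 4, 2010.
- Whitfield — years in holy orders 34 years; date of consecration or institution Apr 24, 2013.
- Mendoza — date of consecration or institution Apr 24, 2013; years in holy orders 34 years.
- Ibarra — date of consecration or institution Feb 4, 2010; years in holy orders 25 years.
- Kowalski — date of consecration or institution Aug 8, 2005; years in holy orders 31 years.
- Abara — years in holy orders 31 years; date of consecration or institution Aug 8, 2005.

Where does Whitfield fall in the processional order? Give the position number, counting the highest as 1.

2

By years in holy orders (higher first): Mendoza and Whitfield (both 34 years); then Abara and Kowalski (both 31 years); then Ibarra and Ivanova (both 25 years).
Mendoza and Whitfield both have date of consecration or institution Apr 24, 2013, so the next rule applies.
Among Mendoza and Whitfield, alphabetically by surname: Mendoza before Whitfield.
Abara and Kowalski both have date of consecration or institution Aug 8, 2005, so the next rule applies.
Among Abara and Kowalski, alphabetically by surname: Abara before Kowalski.
Ibarra and Ivanova both have date of consecration or institution Feb 4, 2010, so the next rule applies.
Among Ibarra and Ivanova, alphabetically by surname: Ibarra before Ivanova.
Order: Mendoza, Whitfield, Abara, Kowalski, Ibarra, Ivanova. So position 2.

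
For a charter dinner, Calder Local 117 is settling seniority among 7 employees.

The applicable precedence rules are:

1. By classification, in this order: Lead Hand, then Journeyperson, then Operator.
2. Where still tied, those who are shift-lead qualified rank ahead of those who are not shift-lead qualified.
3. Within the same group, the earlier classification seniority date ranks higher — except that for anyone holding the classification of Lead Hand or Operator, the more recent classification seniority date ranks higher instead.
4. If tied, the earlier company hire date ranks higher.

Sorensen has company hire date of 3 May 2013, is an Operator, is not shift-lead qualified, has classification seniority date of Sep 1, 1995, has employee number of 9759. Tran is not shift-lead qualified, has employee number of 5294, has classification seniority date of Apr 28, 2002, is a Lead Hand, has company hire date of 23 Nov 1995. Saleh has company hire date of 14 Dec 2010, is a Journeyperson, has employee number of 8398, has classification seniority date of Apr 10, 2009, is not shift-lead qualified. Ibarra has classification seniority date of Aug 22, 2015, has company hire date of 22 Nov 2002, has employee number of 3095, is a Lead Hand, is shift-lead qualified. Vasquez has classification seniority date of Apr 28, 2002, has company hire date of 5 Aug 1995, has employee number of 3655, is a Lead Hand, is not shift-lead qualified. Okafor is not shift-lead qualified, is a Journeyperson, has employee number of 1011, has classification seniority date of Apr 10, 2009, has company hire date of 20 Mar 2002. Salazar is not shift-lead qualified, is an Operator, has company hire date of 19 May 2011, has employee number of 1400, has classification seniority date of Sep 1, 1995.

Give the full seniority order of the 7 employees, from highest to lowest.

By classification: Ibarra, Vasquez and Tran (Lead Hand); then Okafor and Saleh (Journeyperson); then Salazar and Sorensen (Operator).
Among Ibarra, Vasquez and Tran, shift-lead qualified before not shift-lead qualified: Ibarra (shift-lead qualified) before Vasquez and Tran (not shift-lead qualified).
Vasquez and Tran both have classification seniority date Apr 28, 2002, so the next rule applies.
Among Vasquez and Tran, by company hire date (earlier first): Vasquez (5 Aug 1995) before Tran (23 Nov 1995).
Okafor and Saleh are each not shift-lead qualified, so the next rule applies.
Okafor and Saleh both have classification seniority date Apr 10, 2009, so the next rule applies.
Among Okafor and Saleh, by company hire date (earlier first): Okafor (20 Mar 2002) before Saleh (14 Dec 2010).
Salazar and Sorensen are each not shift-lead qualified, so the next rule applies.
Salazar and Sorensen both have classification seniority date Sep 1, 1995, so the next rule applies.
Among Salazar and Sorensen, by company hire date (earlier first): Salazar (19 May 2011) before Sorensen (3 May 2013).
Full order: Ibarra, Vasquez, Tran, Okafor, Saleh, Salazar, Sorensen.

Ibarra, Vasquez, Tran, Okafor, Saleh, Salazar, Sorensen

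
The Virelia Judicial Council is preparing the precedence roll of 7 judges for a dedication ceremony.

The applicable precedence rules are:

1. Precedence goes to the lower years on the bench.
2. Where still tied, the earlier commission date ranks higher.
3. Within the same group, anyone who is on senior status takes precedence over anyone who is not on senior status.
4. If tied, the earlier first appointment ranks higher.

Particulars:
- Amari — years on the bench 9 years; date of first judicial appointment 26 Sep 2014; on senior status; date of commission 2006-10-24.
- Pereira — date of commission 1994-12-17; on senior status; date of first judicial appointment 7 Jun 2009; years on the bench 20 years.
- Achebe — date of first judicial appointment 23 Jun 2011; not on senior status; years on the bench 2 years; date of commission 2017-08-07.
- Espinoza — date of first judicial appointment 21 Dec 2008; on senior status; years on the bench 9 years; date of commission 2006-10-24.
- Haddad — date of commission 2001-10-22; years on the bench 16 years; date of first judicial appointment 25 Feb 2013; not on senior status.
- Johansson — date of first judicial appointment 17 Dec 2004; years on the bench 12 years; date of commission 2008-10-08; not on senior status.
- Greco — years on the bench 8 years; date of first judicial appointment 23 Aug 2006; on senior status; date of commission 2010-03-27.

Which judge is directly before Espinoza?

Greco

By years on the bench (lower first): Achebe (2 years); then Greco (8 years); then Espinoza and Amari (both 9 years); then Johansson (12 years); then Haddad (16 years); then Pereira (20 years).
Espinoza and Amari both have date of commission 2006-10-24, so the next rule applies.
Espinoza and Amari are each on senior status, so the next rule applies.
Among Espinoza and Amari, by date of first judicial appointment (earlier first): Espinoza (21 Dec 2008) before Amari (26 Sep 2014).
Order: Achebe, Greco, Espinoza, Amari, Johansson, Haddad, Pereira.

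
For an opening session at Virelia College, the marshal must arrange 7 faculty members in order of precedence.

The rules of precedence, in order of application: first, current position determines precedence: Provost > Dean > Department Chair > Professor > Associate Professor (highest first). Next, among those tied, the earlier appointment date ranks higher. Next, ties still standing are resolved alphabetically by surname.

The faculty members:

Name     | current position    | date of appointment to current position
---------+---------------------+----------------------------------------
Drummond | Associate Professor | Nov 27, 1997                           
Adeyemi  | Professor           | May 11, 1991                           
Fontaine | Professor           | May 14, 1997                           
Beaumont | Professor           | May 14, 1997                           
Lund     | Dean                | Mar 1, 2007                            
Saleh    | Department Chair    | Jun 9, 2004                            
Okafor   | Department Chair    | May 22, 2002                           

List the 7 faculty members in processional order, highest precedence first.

Lund, Okafor, Saleh, Adeyemi, Beaumont, Fontaine, Drummond

By current position: Lund (Dean); then Okafor and Saleh (Department Chair); then Adeyemi, Beaumont and Fontaine (Professor); then Drummond (Associate Professor).
Among Okafor and Saleh, by date of appointment to current position (earlier first): Okafor (May 22, 2002) before Saleh (Jun 9, 2004).
Among Adeyemi, Beaumont and Fontaine, by date of appointment to current position (earlier first): Adeyemi (May 11, 1991) before Beaumont and Fontaine (May 14, 1997).
Among Beaumont and Fontaine, alphabetically by surname: Beaumont before Fontaine.
Full order: Lund, Okafor, Saleh, Adeyemi, Beaumont, Fontaine, Drummond.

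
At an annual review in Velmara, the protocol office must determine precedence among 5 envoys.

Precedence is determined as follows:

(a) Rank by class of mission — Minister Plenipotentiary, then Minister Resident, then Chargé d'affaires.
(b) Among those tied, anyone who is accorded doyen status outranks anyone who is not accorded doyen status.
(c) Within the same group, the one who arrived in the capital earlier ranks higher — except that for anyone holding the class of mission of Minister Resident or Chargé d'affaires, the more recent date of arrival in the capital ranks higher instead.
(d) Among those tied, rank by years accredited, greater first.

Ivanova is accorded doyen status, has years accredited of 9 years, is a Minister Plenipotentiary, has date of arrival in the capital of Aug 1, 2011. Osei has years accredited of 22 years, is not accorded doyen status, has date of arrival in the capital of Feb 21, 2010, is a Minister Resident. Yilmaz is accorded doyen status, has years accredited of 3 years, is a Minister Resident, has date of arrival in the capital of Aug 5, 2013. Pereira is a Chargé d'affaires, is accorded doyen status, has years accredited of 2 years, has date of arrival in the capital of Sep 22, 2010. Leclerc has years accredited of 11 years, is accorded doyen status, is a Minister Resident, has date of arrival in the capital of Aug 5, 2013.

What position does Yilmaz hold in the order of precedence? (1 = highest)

By class of mission: Ivanova (Minister Plenipotentiary); then Leclerc, Yilmaz and Osei (Minister Resident); then Pereira (Chargé d'affaires).
Among Leclerc, Yilmaz and Osei, accorded doyen status before not accorded doyen status: Leclerc and Yilmaz (accorded doyen status) before Osei (not accorded doyen status).
Leclerc and Yilmaz both have date of arrival in the capital Aug 5, 2013, so the next rule applies.
Among Leclerc and Yilmaz, by years accredited (higher first): Leclerc (11 years) before Yilmaz (3 years).
Order: Ivanova, Leclerc, Yilmaz, Osei, Pereira. So position 3.

3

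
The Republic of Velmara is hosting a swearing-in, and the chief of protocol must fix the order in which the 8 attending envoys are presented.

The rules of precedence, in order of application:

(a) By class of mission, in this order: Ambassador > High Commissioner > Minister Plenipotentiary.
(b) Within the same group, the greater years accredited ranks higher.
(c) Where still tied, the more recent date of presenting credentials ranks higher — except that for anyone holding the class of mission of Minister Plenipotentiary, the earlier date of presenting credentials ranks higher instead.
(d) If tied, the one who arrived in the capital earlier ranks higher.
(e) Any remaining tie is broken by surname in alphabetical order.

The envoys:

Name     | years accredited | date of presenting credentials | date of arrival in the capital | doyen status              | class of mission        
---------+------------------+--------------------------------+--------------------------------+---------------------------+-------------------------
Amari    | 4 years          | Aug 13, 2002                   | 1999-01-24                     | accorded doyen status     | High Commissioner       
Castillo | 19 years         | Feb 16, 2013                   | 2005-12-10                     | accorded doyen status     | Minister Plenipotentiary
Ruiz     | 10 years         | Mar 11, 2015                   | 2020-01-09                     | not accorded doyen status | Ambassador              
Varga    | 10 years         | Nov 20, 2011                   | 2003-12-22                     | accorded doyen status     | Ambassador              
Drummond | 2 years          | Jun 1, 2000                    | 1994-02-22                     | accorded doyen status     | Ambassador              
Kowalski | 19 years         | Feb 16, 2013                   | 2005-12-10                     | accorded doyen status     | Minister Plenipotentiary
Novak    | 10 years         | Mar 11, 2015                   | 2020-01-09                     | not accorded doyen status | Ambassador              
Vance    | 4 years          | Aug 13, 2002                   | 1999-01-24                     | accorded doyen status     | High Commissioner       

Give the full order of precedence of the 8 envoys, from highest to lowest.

By class of mission: Novak, Ruiz, Varga and Drummond (Ambassador); then Amari and Vance (High Commissioner); then Castillo and Kowalski (Minister Plenipotentiary).
Among Novak, Ruiz, Varga and Drummond, by years accredited (higher first): Novak, Ruiz and Varga (10 years) before Drummond (2 years).
Among Novak, Ruiz and Varga, by date of presenting credentials (later first): Novak and Ruiz (Mar 11, 2015) before Varga (Nov 20, 2011).
Novak and Ruiz both have date of arrival in the capital 2020-01-09, so the next rule applies.
Among Novak and Ruiz, alphabetically by surname: Novak before Ruiz.
Amari and Vance both have years accredited 4 years, so the next rule applies.
Amari and Vance both have date of presenting credentials Aug 13, 2002, so the next rule applies.
Amari and Vance both have date of arrival in the capital 1999-01-24, so the next rule applies.
Among Amari and Vance, alphabetically by surname: Amari before Vance.
Castillo and Kowalski both have years accredited 19 years, so the next rule applies.
Castillo and Kowalski both have date of presenting credentials Feb 16, 2013, so the next rule applies.
Castillo and Kowalski both have date of arrival in the capital 2005-12-10, so the next rule applies.
Among Castillo and Kowalski, alphabetically by surname: Castillo before Kowalski.
Full order: Novak, Ruiz, Varga, Drummond, Amari, Vance, Castillo, Kowalski.

Novak, Ruiz, Varga, Drummond, Amari, Vance, Castillo, Kowalski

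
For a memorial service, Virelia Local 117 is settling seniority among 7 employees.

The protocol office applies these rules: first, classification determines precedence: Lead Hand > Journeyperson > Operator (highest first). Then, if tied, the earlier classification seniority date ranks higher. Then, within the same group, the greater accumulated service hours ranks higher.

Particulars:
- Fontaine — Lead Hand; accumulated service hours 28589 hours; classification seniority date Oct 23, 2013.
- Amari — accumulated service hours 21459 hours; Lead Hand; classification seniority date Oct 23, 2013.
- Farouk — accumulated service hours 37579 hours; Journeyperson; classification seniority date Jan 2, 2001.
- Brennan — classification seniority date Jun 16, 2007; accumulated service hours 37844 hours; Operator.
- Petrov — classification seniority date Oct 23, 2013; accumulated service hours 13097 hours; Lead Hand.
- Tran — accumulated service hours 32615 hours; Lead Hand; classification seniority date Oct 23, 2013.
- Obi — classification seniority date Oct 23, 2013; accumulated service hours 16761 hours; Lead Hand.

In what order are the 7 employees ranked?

Tran, Fontaine, Amari, Obi, Petrov, Farouk, Brennan

By classification: Tran, Fontaine, Amari, Obi and Petrov (Lead Hand); then Farouk (Journeyperson); then Brennan (Operator).
Tran, Fontaine, Amari, Obi and Petrov all have classification seniority date Oct 23, 2013, so the next rule applies.
Among Tran, Fontaine, Amari, Obi and Petrov, by accumulated service hours (higher first): Tran (32615 hours) before Fontaine (28589 hours) before Amari (21459 hours) before Obi (16761 hours) before Petrov (13097 hours).
Full order: Tran, Fontaine, Amari, Obi, Petrov, Farouk, Brennan.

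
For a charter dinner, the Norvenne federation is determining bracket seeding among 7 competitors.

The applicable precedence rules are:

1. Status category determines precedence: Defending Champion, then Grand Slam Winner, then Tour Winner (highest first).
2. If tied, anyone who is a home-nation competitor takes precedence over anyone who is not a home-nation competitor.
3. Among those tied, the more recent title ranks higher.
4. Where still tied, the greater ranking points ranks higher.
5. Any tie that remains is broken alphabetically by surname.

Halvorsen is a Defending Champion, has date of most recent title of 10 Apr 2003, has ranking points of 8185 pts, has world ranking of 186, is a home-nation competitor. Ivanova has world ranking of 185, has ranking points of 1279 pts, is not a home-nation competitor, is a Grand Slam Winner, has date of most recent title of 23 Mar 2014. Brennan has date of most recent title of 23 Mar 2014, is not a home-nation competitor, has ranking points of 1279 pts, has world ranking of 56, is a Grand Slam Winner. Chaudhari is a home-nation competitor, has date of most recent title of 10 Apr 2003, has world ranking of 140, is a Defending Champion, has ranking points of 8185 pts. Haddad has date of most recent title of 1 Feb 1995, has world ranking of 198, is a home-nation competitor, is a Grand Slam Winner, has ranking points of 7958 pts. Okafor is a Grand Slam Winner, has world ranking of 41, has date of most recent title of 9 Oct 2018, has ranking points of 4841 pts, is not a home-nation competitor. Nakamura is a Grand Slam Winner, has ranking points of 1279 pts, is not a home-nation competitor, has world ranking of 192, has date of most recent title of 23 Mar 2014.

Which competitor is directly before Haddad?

By status category: Chaudhari and Halvorsen (Defending Champion); then Haddad, Okafor, Brennan, Ivanova and Nakamura (Grand Slam Winner).
Chaudhari and Halvorsen are each a home-nation competitor, so the next rule applies.
Chaudhari and Halvorsen both have date of most recent title 10 Apr 2003, so the next rule applies.
Chaudhari and Halvorsen both have ranking points 8185 pts, so the next rule applies.
Among Chaudhari and Halvorsen, alphabetically by surname: Chaudhari before Halvorsen.
Among Haddad, Okafor, Brennan, Ivanova and Nakamura, a home-nation competitor before not a home-nation competitor: Haddad (a home-nation competitor) before Okafor, Brennan, Ivanova and Nakamura (not a home-nation competitor).
Among Okafor, Brennan, Ivanova and Nakamura, by date of most recent title (later first): Okafor (9 Oct 2018) before Brennan, Ivanova and Nakamura (23 Mar 2014).
Brennan, Ivanova and Nakamura all have ranking points 1279 pts, so the next rule applies.
Among Brennan, Ivanova and Nakamura, alphabetically by surname: Brennan before Ivanova before Nakamura.
Order: Chaudhari, Halvorsen, Haddad, Okafor, Brennan, Ivanova, Nakamura.

Halvorsen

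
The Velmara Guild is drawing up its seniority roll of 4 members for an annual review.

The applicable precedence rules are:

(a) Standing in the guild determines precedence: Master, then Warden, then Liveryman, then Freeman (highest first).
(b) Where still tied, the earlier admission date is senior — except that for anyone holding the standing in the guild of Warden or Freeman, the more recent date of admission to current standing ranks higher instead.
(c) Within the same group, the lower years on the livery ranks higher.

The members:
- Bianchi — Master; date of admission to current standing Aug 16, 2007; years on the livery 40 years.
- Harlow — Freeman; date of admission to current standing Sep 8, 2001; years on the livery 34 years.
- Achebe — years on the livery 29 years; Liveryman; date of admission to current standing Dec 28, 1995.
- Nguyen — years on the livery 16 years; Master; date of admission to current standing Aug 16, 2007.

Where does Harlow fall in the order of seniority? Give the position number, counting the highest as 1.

4

By standing in the guild: Nguyen and Bianchi (Master); then Achebe (Liveryman); then Harlow (Freeman).
Nguyen and Bianchi both have date of admission to current standing Aug 16, 2007, so the next rule applies.
Among Nguyen and Bianchi, by years on the livery (lower first): Nguyen (16 years) before Bianchi (40 years).
Order: Nguyen, Bianchi, Achebe, Harlow. So position 4.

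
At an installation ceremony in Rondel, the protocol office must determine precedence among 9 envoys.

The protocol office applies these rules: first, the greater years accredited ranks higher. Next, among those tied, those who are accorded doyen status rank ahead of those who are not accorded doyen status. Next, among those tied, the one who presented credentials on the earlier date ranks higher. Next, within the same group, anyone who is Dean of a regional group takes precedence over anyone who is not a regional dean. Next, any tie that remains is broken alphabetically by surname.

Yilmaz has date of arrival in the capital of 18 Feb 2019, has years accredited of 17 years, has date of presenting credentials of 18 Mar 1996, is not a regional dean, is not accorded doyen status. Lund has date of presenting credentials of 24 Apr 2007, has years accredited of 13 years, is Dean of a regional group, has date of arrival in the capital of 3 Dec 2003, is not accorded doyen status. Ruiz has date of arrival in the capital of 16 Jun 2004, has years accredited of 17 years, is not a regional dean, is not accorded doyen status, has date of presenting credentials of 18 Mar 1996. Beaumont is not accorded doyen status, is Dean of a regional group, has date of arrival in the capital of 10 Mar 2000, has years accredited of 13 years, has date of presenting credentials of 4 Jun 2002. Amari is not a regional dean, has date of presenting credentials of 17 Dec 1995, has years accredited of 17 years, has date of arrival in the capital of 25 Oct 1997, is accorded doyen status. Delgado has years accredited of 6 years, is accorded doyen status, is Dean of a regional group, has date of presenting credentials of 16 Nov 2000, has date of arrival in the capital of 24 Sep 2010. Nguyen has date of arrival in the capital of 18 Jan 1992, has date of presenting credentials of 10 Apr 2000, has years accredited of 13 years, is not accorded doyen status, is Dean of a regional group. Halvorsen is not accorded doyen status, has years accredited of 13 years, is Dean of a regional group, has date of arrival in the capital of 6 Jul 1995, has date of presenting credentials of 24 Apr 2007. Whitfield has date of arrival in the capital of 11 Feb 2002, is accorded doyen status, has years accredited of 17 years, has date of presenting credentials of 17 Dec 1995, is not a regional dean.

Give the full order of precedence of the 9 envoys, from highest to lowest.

By years accredited (higher first): Amari, Whitfield, Ruiz and Yilmaz (each 17 years); then Nguyen, Beaumont, Halvorsen and Lund (each 13 years); then Delgado (6 years).
Among Amari, Whitfield, Ruiz and Yilmaz, accorded doyen status before not accorded doyen status: Amari and Whitfield (accorded doyen status) before Ruiz and Yilmaz (not accorded doyen status).
Amari and Whitfield both have date of presenting credentials 17 Dec 1995, so the next rule applies.
Amari and Whitfield are each not a regional dean, so the next rule applies.
Among Amari and Whitfield, alphabetically by surname: Amari before Whitfield.
Ruiz and Yilmaz both have date of presenting credentials 18 Mar 1996, so the next rule applies.
Ruiz and Yilmaz are each not a regional dean, so the next rule applies.
Among Ruiz and Yilmaz, alphabetically by surname: Ruiz before Yilmaz.
Nguyen, Beaumont, Halvorsen and Lund are each not accorded doyen status, so the next rule applies.
Among Nguyen, Beaumont, Halvorsen and Lund, by date of presenting credentials (earlier first): Nguyen (10 Apr 2000) before Beaumont (4 Jun 2002) before Halvorsen and Lund (24 Apr 2007).
Halvorsen and Lund are each Dean of a regional group, so the next rule applies.
Among Halvorsen and Lund, alphabetically by surname: Halvorsen before Lund.
Full order: Amari, Whitfield, Ruiz, Yilmaz, Nguyen, Beaumont, Halvorsen, Lund, Delgado.

Amari, Whitfield, Ruiz, Yilmaz, Nguyen, Beaumont, Halvorsen, Lund, Delgado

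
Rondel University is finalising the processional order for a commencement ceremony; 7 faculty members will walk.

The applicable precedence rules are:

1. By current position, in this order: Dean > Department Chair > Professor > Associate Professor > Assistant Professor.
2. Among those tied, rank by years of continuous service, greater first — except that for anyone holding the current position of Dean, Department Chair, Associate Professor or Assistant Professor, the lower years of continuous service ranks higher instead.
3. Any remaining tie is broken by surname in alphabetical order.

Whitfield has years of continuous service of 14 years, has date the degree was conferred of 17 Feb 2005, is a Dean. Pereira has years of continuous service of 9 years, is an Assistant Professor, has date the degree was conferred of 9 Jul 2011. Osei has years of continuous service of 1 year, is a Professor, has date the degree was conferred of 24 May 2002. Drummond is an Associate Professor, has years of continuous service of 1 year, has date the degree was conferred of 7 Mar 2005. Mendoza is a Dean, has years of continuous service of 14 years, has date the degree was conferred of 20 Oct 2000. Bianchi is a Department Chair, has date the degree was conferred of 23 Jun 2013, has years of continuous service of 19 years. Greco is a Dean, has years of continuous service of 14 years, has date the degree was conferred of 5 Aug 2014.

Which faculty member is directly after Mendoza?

Whitfield

By current position: Greco, Mendoza and Whitfield (Dean); then Bianchi (Department Chair); then Osei (Professor); then Drummond (Associate Professor); then Pereira (Assistant Professor).
Greco, Mendoza and Whitfield all have years of continuous service 14 years, so the next rule applies.
Among Greco, Mendoza and Whitfield, alphabetically by surname: Greco before Mendoza before Whitfield.
Order: Greco, Mendoza, Whitfield, Bianchi, Osei, Drummond, Pereira.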